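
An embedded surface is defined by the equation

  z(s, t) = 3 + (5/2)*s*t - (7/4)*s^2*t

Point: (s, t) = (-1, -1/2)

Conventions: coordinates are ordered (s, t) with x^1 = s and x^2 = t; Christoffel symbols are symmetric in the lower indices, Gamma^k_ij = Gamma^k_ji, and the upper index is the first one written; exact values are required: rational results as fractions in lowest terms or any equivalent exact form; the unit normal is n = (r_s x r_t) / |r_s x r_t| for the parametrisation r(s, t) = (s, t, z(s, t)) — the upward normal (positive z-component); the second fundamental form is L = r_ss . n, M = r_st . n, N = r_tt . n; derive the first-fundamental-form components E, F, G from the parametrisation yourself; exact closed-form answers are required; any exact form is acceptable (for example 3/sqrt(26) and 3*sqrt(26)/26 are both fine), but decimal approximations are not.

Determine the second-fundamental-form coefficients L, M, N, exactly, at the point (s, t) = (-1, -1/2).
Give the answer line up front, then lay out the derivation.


Answer: L = 7*sqrt(449)/449, M = 24*sqrt(449)/449, N = 0

z_s = -3, z_t = -17/4, z_ss = 7/4, z_st = 6, z_tt = 0
E = 10, F = 51/4, G = 305/16; answer radicand W^2 = 449/16
unnormalised second-form numerators: l = 7/4, m = 6, n = 0; L = l/sqrt(449/16), and similarly M = m/sqrt(W^2), N = n/sqrt(W^2)


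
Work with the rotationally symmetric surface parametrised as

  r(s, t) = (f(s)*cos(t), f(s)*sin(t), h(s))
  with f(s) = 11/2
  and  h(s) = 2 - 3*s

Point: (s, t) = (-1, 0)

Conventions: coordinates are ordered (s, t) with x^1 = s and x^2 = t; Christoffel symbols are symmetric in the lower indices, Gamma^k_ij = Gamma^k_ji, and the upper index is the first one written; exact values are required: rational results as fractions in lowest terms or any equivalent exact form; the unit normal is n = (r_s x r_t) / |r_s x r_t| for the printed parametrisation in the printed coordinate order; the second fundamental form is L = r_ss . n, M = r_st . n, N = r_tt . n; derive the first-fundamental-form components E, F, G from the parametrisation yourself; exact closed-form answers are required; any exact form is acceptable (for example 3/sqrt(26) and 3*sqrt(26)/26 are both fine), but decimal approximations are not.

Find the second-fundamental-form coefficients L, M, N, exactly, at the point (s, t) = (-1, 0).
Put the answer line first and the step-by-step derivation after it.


Answer: L = 0, M = 0, N = -11/2

f = 11/2, f' = 0, f'' = 0, h' = -3, h'' = 0
E = 9, F = 0, G = 121/4; answer radicand W^2 = 9
unnormalised second-form numerators: l = 0, m = 0, n = -33/2; L = l/sqrt(9), and similarly M = m/sqrt(W^2), N = n/sqrt(W^2)


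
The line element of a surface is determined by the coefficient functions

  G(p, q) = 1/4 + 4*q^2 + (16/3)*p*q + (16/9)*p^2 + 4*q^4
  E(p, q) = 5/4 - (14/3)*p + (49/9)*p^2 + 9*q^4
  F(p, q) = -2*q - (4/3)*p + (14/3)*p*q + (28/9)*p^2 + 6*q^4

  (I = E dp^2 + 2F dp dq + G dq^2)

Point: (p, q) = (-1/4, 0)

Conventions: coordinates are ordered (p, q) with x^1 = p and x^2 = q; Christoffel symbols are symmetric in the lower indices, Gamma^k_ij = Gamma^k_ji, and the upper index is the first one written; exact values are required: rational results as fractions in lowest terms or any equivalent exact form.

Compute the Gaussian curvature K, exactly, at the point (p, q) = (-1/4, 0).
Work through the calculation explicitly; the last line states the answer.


E = 397/144, F = 19/36, G = 13/36, EG - F^2 = 413/576 at the point
E_p = -133/18, E_q = 0, F_p = -26/9, F_q = -19/6, G_p = -8/9, G_q = -4/3
E_qq = 0, F_pq = 14/3, G_pp = 32/9
Compute both Brioschi determinants and normalise by (EG - F^2)^2.
M1 = [[-E_qq/2 + F_pq - G_pp/2, E_p/2, F_p - E_q/2], [F_q - G_p/2, E, F], [G_q/2, F, G]] = [[26/9, -133/36, -26/9], [-49/18, 397/144, 19/36], [-2/3, 19/36, 13/36]]; det M1 = -8279/5832
M2 = [[0, E_q/2, G_p/2], [E_q/2, E, F], [G_p/2, F, G]] = [[0, 0, -4/9], [0, 397/144, 19/36], [-4/9, 19/36, 13/36]]; det M2 = -397/729
det M1 - det M2 = -7/8; K = -7/8 / (413/576)^2 = -41472/24367

Answer: K = -41472/24367


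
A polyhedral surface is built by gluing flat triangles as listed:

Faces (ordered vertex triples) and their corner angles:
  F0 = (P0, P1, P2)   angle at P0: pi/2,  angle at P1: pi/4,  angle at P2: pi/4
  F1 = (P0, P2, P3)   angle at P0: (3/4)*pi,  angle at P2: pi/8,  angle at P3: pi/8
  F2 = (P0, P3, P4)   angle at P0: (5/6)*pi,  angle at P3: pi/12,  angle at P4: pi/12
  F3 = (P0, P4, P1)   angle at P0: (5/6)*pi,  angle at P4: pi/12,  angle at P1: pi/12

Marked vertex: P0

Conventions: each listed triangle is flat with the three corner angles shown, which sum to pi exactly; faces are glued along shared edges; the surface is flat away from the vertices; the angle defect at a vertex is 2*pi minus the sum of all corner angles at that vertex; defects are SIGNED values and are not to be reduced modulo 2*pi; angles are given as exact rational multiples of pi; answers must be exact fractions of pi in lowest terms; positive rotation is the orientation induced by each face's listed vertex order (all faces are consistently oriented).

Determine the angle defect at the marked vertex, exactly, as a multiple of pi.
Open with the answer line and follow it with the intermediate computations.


Answer: defect(P0) = (-11/12)*pi

Sum of corner angles at P0: (35/12)*pi
defect = 2*pi - (35/12)*pi


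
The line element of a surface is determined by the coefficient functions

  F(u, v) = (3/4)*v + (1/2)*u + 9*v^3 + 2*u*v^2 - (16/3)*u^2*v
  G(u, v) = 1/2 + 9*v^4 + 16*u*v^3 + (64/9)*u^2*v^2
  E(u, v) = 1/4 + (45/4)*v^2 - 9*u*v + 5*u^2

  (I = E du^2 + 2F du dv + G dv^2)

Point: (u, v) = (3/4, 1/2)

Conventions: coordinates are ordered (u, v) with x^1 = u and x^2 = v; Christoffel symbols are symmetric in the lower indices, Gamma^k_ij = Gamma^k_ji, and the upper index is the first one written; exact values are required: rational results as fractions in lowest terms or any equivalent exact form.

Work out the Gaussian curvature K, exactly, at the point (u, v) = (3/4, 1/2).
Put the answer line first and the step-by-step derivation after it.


Answer: K = -408596/641601

E = 5/2, F = 3/4, G = 57/16, EG - F^2 = 267/32 at the point
E_u = 3, E_v = 9/2, F_u = -3, F_v = 6, G_u = 14/3, G_v = 35/2
E_vv = 45/2, F_uv = -6, G_uu = 32/9
K follows from Brioschi's formula, (det M1 - det M2)/(EG - F^2)^2.
M1 = [[-E_vv/2 + F_uv - G_uu/2, E_u/2, F_u - E_v/2], [F_v - G_u/2, E, F], [G_v/2, F, G]] = [[-685/36, 3/2, -21/4], [11/3, 5/2, 3/4], [35/4, 3/4, 57/16]]; det M1 = -26153/384
M2 = [[0, E_v/2, G_u/2], [E_v/2, E, F], [G_u/2, F, G]] = [[0, 9/4, 7/3], [9/4, 5/2, 3/4], [7/3, 3/4, 57/16]]; det M2 = -54769/2304
det M1 - det M2 = -102149/2304; K = -102149/2304 / (267/32)^2 = -408596/641601


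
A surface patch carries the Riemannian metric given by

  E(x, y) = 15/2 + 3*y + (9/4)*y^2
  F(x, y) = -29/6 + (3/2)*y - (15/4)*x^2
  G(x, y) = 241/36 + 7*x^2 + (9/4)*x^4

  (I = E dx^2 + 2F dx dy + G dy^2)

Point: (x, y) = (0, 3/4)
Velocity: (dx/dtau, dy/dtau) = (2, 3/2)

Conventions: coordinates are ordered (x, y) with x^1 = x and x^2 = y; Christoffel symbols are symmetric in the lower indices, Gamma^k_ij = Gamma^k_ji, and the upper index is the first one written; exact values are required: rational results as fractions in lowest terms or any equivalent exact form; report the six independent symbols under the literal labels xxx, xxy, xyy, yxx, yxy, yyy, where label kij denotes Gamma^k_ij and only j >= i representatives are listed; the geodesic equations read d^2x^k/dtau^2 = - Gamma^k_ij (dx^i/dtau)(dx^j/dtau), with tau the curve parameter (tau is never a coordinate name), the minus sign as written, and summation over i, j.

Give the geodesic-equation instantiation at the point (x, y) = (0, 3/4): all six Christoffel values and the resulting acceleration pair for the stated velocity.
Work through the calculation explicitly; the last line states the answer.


E = 705/64, F = -89/24, G = 241/36 at the point
E_x = 0, E_y = 51/8, F_x = 0, F_y = 3/2, G_x = 0, G_y = 0
EG - F^2 = 138221/2304;  g^inv = (2304/138221) * [[241/36, 89/24], [89/24, 705/64]]
first-kind symbols [ij,l] = (1/2)(d_i g_jl + d_j g_il - d_l g_ij): [xx,x] = E_x/2 = 0, [xx,y] = F_x - E_y/2 = -51/16, [xy,x] = E_y/2 = 51/16, [xy,y] = G_x/2 = 0, [yy,x] = F_y - G_x/2 = 3/2, [yy,y] = G_y/2 = 0
Gamma^x_ij = (G*[ij,x] - F*[ij,y])/(EG - F^2), Gamma^y_ij = (E*[ij,y] - F*[ij,x])/(EG - F^2)
Gamma_xxx = -27234/138221, Gamma_xxy = 49164/138221, Gamma_xyy = 23136/138221, Gamma_yxx = -323595/552884, Gamma_yxy = 27234/138221, Gamma_yyy = 12816/138221
d^2x/dtau^2 = -(Gamma_xxx*(2)^2 + 2*Gamma_xxy*(2)*(3/2) + Gamma_xyy*(3/2)^2) = -238104/138221
d^2y/dtau^2 = -(Gamma_yxx*(2)^2 + 2*Gamma_yxy*(2)*(3/2) + Gamma_yyy*(3/2)^2) = 131355/138221

Answer: Gamma_xxx = -27234/138221, Gamma_xxy = 49164/138221, Gamma_xyy = 23136/138221, Gamma_yxx = -323595/552884, Gamma_yxy = 27234/138221, Gamma_yyy = 12816/138221; accelerations (d^2x/dtau^2, d^2y/dtau^2) = (-238104/138221, 131355/138221)


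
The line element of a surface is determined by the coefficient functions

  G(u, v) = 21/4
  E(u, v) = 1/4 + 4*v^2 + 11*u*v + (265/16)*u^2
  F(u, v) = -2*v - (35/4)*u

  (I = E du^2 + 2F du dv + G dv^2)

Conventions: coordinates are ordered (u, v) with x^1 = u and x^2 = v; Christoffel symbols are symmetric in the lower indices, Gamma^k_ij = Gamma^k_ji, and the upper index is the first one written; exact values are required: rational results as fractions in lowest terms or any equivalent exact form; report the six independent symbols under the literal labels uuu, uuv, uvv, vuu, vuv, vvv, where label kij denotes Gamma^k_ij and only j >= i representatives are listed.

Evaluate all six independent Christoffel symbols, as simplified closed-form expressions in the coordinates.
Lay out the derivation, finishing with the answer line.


E = 1/4 + 4*v^2 + 11*u*v + (265/16)*u^2; F = -2*v - (35/4)*u; G = 21/4
Gamma^k_ij = (1/2) g^{kl} (d_i g_jl + d_j g_il - d_l g_ij), with g^inv = (1/(EG-F^2)) [[G, -F], [-F, E]]
first partials: E_u = 11*v + (265/8)*u, E_v = 8*v + 11*u, F_u = -35/4, F_v = -2, G_u = 0, G_v = 0
D = EG - F^2 = 21/16 + 17*v^2 + (91/4)*u*v + (665/64)*u^2
expanded: Gamma^u_uu = (G E_u - 2F F_u + F E_v)/(2D), Gamma^u_uv = (G E_v - F G_u)/(2D), Gamma^u_vv = (2G F_v - G G_u - F G_v)/(2D), Gamma^v_uu = (2E F_u - E E_v - F E_u)/(2D), Gamma^v_uv = (E G_u - F E_v)/(2D), Gamma^v_vv = (E G_v - 2F F_v + F G_u)/(2D); substitute and cancel common factors

Answer: Gamma_uuu = (-3080*u^2 - 2944*u*v + 665*u - 512*v^2 + 728*v)/(665*u^2 + 1456*u*v + 1088*v^2 + 84), Gamma_uuv = (1848*u + 1344*v)/(665*u^2 + 1456*u*v + 1088*v^2 + 84), Gamma_uvv = -672/(665*u^2 + 1456*u*v + 1088*v^2 + 84), Gamma_vuu = (-5830*u^3 - 8112*u^2*v - 4224*u*v^2 - 960*u*v - 88*u - 1024*v^3 - 1536*v^2 - 64*v - 140)/(665*u^2 + 1456*u*v + 1088*v^2 + 84), Gamma_vuv = (3080*u^2 + 2944*u*v + 512*v^2)/(665*u^2 + 1456*u*v + 1088*v^2 + 84), Gamma_vvv = (-1120*u - 256*v)/(665*u^2 + 1456*u*v + 1088*v^2 + 84)


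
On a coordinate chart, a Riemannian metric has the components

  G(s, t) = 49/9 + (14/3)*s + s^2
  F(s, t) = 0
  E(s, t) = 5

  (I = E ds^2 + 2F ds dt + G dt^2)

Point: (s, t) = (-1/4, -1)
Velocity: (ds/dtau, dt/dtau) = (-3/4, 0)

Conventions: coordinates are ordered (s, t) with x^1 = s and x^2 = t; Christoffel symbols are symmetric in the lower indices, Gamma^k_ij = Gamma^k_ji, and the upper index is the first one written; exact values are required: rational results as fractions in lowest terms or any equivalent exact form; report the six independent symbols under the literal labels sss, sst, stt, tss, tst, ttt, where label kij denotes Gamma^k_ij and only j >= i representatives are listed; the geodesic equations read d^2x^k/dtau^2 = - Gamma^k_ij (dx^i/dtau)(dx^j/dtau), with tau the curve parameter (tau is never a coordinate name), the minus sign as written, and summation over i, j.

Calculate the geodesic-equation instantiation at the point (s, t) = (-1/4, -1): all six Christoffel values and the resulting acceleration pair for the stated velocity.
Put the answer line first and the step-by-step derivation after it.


Answer: Gamma_sss = 0, Gamma_sst = 0, Gamma_stt = -5/12, Gamma_tss = 0, Gamma_tst = 12/25, Gamma_ttt = 0; accelerations (d^2s/dtau^2, d^2t/dtau^2) = (0, 0)

E = 5, F = 0, G = 625/144 at the point
E_s = 0, E_t = 0, F_s = 0, F_t = 0, G_s = 25/6, G_t = 0
EG - F^2 = 3125/144;  g^inv = (144/3125) * [[625/144, 0], [0, 5]]
first-kind symbols [ij,l] = (1/2)(d_i g_jl + d_j g_il - d_l g_ij): [ss,s] = E_s/2 = 0, [ss,t] = F_s - E_t/2 = 0, [st,s] = E_t/2 = 0, [st,t] = G_s/2 = 25/12, [tt,s] = F_t - G_s/2 = -25/12, [tt,t] = G_t/2 = 0
Gamma^s_ij = (G*[ij,s] - F*[ij,t])/(EG - F^2), Gamma^t_ij = (E*[ij,t] - F*[ij,s])/(EG - F^2)
Gamma_sss = 0, Gamma_sst = 0, Gamma_stt = -5/12, Gamma_tss = 0, Gamma_tst = 12/25, Gamma_ttt = 0
d^2s/dtau^2 = -(Gamma_sss*(-3/4)^2 + 2*Gamma_sst*(-3/4)*(0) + Gamma_stt*(0)^2) = 0
d^2t/dtau^2 = -(Gamma_tss*(-3/4)^2 + 2*Gamma_tst*(-3/4)*(0) + Gamma_ttt*(0)^2) = 0


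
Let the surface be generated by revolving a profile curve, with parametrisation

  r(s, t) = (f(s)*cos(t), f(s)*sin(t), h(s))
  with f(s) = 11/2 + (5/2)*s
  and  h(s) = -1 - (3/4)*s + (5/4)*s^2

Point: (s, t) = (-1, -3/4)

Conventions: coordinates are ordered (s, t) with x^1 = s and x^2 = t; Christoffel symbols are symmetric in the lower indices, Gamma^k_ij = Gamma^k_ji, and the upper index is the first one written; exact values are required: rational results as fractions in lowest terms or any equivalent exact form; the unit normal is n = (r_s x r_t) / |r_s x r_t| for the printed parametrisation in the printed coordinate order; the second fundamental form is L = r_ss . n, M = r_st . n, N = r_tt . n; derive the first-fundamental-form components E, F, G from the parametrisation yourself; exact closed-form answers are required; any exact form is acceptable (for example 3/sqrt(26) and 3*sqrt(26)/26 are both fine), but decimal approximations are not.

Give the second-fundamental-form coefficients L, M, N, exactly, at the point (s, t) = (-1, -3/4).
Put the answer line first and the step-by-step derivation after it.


Answer: L = 25*sqrt(269)/269, M = 0, N = -39*sqrt(269)/269

f = 3, f' = 5/2, f'' = 0, h' = -13/4, h'' = 5/2
E = 269/16, F = 0, G = 9; answer radicand W^2 = 269/16
unnormalised second-form numerators: l = 25/4, m = 0, n = -39/4; L = l/sqrt(269/16), and similarly M = m/sqrt(W^2), N = n/sqrt(W^2)


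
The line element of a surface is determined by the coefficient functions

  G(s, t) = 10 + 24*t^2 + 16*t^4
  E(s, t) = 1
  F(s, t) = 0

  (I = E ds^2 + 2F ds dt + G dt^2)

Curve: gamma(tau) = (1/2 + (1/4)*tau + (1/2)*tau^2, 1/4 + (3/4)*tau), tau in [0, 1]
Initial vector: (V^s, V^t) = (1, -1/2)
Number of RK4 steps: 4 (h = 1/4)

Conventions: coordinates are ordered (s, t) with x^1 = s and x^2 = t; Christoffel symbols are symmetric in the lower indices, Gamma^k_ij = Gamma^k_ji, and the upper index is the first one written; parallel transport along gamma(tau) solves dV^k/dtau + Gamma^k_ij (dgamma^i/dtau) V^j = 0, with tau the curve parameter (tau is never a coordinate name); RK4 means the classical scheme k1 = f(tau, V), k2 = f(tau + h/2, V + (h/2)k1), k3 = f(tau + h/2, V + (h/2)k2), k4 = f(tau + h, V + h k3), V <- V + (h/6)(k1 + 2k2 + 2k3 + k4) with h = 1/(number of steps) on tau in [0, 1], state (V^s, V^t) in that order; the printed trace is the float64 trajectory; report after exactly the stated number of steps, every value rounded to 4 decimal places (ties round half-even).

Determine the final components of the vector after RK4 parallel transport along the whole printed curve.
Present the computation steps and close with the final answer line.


gamma'(tau) = (1/4 + tau, 3/4); f(tau, V)^k = -Gamma^k_ij(gamma(tau)) gamma'^i(tau) V^j; h = 1/4; intermediate values shown to 6 dp
curve data and Christoffel symbols at the stage parameters:
  tau = 0.000000: gamma = (0.500000, 0.250000), gamma' = (0.250000, 0.750000); Gamma_sss = 0.000000, Gamma_sst = 0.000000, Gamma_stt = 0.000000, Gamma_tss = 0.000000, Gamma_tst = 0.000000, Gamma_ttt = 0.562162
  tau = 0.125000: gamma = (0.539062, 0.343750), gamma' = (0.375000, 0.750000); Gamma_sss = 0.000000, Gamma_sst = 0.000000, Gamma_stt = 0.000000, Gamma_tss = 0.000000, Gamma_tst = 0.000000, Gamma_ttt = 0.731262
  tau = 0.250000: gamma = (0.593750, 0.437500), gamma' = (0.500000, 0.750000); Gamma_sss = 0.000000, Gamma_sst = 0.000000, Gamma_stt = 0.000000, Gamma_tss = 0.000000, Gamma_tst = 0.000000, Gamma_ttt = 0.868231
  tau = 0.375000: gamma = (0.664062, 0.531250), gamma' = (0.625000, 0.750000); Gamma_sss = 0.000000, Gamma_sst = 0.000000, Gamma_stt = 0.000000, Gamma_tss = 0.000000, Gamma_tst = 0.000000, Gamma_ttt = 0.972295
  tau = 0.500000: gamma = (0.750000, 0.625000), gamma' = (0.750000, 0.750000); Gamma_sss = 0.000000, Gamma_sst = 0.000000, Gamma_stt = 0.000000, Gamma_tss = 0.000000, Gamma_tst = 0.000000, Gamma_ttt = 1.045658
  tau = 0.625000: gamma = (0.851562, 0.718750), gamma' = (0.875000, 0.750000); Gamma_sss = 0.000000, Gamma_sst = 0.000000, Gamma_stt = 0.000000, Gamma_tss = 0.000000, Gamma_tst = 0.000000, Gamma_ttt = 1.092370
  tau = 0.750000: gamma = (0.968750, 0.812500), gamma' = (1.000000, 0.750000); Gamma_sss = 0.000000, Gamma_sst = 0.000000, Gamma_stt = 0.000000, Gamma_tss = 0.000000, Gamma_tst = 0.000000, Gamma_ttt = 1.117240
  tau = 0.875000: gamma = (1.101562, 0.906250), gamma' = (1.125000, 0.750000); Gamma_sss = 0.000000, Gamma_sst = 0.000000, Gamma_stt = 0.000000, Gamma_tss = 0.000000, Gamma_tst = 0.000000, Gamma_ttt = 1.125032
  tau = 1.000000: gamma = (1.250000, 1.000000), gamma' = (1.250000, 0.750000); Gamma_sss = 0.000000, Gamma_sst = 0.000000, Gamma_stt = 0.000000, Gamma_tss = 0.000000, Gamma_tst = 0.000000, Gamma_ttt = 1.120000
step 0: V^s = 1.0000, V^t = -0.5000
step 1: k1 = (0.000000, 0.210811), k2 = (0.000000, 0.259771), k3 = (0.000000, 0.256415), k4 = (0.000000, 0.283844); V <- V + (h/6)(k1 + 2k2 + 2k3 + k4): V^s = 1.0000, V^t = -0.4364
step 2: k1 = (0.000000, 0.284155), k2 = (0.000000, 0.292312), k3 = (0.000000, 0.291568), k4 = (0.000000, 0.285058); V <- V + (h/6)(k1 + 2k2 + 2k3 + k4): V^s = 1.0000, V^t = -0.3640
step 3: k1 = (0.000000, 0.285465), k2 = (0.000000, 0.268983), k3 = (0.000000, 0.270671), k4 = (0.000000, 0.248306); V <- V + (h/6)(k1 + 2k2 + 2k3 + k4): V^s = 1.0000, V^t = -0.2968
step 4: k1 = (0.000000, 0.248688), k2 = (0.000000, 0.224193), k3 = (0.000000, 0.226776), k4 = (0.000000, 0.201679); V <- V + (h/6)(k1 + 2k2 + 2k3 + k4): V^s = 1.0000, V^t = -0.2404

Answer: V^s = 1.0000, V^t = -0.2404


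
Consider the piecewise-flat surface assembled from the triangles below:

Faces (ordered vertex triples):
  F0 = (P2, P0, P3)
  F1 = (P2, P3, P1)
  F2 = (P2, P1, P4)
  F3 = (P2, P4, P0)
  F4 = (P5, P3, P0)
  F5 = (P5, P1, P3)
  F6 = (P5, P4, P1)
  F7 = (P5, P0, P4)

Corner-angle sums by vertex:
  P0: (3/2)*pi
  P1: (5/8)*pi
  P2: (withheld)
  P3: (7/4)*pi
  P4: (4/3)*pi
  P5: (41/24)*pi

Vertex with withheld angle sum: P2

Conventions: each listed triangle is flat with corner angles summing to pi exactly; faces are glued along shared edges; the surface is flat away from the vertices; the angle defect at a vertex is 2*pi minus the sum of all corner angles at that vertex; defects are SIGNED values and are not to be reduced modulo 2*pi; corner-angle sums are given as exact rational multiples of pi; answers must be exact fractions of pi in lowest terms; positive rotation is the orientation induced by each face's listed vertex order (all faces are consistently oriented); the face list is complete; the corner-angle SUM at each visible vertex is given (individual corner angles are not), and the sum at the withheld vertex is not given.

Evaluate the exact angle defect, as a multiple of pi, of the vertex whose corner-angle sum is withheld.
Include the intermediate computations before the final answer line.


V = 6, E = 12, F = 8; chi = V - E + F = 2
Gauss-Bonnet: total defect = 2*pi*chi = 4*pi; visible defects sum to (37/12)*pi

Answer: defect(P2) = (11/12)*pi


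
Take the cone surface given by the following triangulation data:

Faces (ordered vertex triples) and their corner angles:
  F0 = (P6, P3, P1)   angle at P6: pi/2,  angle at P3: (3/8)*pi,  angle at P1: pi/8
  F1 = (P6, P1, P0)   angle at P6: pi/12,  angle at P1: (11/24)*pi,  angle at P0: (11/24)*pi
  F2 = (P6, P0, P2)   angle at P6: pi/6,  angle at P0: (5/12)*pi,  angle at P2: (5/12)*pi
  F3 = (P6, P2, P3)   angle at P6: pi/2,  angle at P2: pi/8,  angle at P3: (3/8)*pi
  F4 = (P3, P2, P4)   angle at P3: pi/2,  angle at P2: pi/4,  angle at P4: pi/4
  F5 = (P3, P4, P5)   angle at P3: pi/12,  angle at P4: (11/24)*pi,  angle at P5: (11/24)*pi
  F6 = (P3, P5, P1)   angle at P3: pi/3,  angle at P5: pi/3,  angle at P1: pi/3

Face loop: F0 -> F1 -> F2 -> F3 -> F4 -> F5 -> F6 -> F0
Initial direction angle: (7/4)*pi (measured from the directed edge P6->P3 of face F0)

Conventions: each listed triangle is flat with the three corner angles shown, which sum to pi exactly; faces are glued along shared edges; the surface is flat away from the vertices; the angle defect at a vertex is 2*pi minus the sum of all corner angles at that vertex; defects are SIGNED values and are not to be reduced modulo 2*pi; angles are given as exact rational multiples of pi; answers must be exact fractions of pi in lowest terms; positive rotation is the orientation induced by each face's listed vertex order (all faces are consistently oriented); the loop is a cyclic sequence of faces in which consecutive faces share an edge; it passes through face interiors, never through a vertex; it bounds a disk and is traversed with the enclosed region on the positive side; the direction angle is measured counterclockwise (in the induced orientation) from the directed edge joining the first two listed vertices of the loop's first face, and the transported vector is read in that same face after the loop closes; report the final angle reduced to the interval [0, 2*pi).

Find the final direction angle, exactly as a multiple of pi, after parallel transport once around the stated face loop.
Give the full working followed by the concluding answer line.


enclosed vertex P3: corner angles sum to (5/3)*pi, defect = 2*pi - (5/3)*pi = pi/3
enclosed vertex P6: corner angles sum to (5/4)*pi, defect = 2*pi - (5/4)*pi = (3/4)*pi
the rotation equals the total enclosed defect, so the final angle is initial + defects (mod 2*pi)
final angle = (7/4)*pi + (13/12)*pi = (5/6)*pi (mod 2*pi)

Answer: final direction angle = (5/6)*pi


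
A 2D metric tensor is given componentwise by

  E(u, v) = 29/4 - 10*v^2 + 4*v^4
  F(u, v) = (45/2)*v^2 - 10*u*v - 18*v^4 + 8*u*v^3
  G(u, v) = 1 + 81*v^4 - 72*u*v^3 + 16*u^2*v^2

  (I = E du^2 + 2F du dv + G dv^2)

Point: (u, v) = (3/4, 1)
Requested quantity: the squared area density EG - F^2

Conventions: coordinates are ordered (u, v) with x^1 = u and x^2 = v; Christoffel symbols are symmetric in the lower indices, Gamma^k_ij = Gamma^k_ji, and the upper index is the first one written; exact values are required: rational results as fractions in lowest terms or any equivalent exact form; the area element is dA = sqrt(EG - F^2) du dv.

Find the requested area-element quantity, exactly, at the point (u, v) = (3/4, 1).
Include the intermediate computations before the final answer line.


E = 5/4, F = 3, G = 37; EG - F^2 = 149/4

Answer: EG - F^2 = 149/4


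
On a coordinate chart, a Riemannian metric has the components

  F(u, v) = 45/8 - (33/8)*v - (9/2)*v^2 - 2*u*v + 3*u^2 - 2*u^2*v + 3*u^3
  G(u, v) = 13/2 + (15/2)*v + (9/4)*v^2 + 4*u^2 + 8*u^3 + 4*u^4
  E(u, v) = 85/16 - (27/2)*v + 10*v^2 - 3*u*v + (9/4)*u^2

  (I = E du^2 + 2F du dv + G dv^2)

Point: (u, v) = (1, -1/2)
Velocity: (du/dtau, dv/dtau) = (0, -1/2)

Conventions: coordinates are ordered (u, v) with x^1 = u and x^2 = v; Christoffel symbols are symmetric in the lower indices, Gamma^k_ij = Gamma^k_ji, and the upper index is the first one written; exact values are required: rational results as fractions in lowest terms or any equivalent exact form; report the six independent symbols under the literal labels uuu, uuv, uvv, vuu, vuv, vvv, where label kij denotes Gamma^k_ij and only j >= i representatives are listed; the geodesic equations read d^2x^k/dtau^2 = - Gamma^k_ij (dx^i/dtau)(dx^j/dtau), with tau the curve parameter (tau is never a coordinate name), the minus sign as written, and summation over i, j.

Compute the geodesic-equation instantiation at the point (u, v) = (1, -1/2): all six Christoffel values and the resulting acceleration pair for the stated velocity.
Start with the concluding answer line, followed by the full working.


Answer: Gamma_uuu = -25417/9062, Gamma_uuv = -38745/9062, Gamma_uvv = -36591/9062, Gamma_vuu = 33829/9062, Gamma_vuv = 40477/9062, Gamma_vvv = 28823/9062; accelerations (d^2u/dtau^2, d^2v/dtau^2) = (36591/36248, -28823/36248)

E = 293/16, F = 233/16, G = 309/16 at the point
E_u = 6, E_v = -53/2, F_u = 18, F_v = -29/8, G_u = 48, G_v = 21/4
EG - F^2 = 4531/32;  g^inv = (32/4531) * [[309/16, -233/16], [-233/16, 293/16]]
first-kind symbols [ij,l] = (1/2)(d_i g_jl + d_j g_il - d_l g_ij): [uu,u] = E_u/2 = 3, [uu,v] = F_u - E_v/2 = 125/4, [uv,u] = E_v/2 = -53/4, [uv,v] = G_u/2 = 24, [vv,u] = F_v - G_u/2 = -221/8, [vv,v] = G_v/2 = 21/8
Gamma^u_ij = (G*[ij,u] - F*[ij,v])/(EG - F^2), Gamma^v_ij = (E*[ij,v] - F*[ij,u])/(EG - F^2)
Gamma_uuu = -25417/9062, Gamma_uuv = -38745/9062, Gamma_uvv = -36591/9062, Gamma_vuu = 33829/9062, Gamma_vuv = 40477/9062, Gamma_vvv = 28823/9062
d^2u/dtau^2 = -(Gamma_uuu*(0)^2 + 2*Gamma_uuv*(0)*(-1/2) + Gamma_uvv*(-1/2)^2) = 36591/36248
d^2v/dtau^2 = -(Gamma_vuu*(0)^2 + 2*Gamma_vuv*(0)*(-1/2) + Gamma_vvv*(-1/2)^2) = -28823/36248


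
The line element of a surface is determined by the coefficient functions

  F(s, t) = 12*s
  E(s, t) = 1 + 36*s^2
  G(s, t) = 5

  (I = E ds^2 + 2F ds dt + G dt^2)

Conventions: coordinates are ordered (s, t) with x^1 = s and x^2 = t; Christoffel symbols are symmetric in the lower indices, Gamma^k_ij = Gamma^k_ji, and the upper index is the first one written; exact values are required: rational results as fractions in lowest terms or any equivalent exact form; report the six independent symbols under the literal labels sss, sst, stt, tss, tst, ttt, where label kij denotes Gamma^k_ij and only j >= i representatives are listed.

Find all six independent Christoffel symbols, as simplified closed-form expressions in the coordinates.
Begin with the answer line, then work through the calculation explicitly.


Answer: Gamma_sss = 36*s/(36*s^2 + 5), Gamma_sst = 0, Gamma_stt = 0, Gamma_tss = 12/(36*s^2 + 5), Gamma_tst = 0, Gamma_ttt = 0

E = 1 + 36*s^2; F = 12*s; G = 5
Gamma^k_ij = (1/2) g^{kl} (d_i g_jl + d_j g_il - d_l g_ij), with g^inv = (1/(EG-F^2)) [[G, -F], [-F, E]]
first partials: E_s = 72*s, E_t = 0, F_s = 12, F_t = 0, G_s = 0, G_t = 0
D = EG - F^2 = 5 + 36*s^2
expanded: Gamma^s_ss = (G E_s - 2F F_s + F E_t)/(2D), Gamma^s_st = (G E_t - F G_s)/(2D), Gamma^s_tt = (2G F_t - G G_s - F G_t)/(2D), Gamma^t_ss = (2E F_s - E E_t - F E_s)/(2D), Gamma^t_st = (E G_s - F E_t)/(2D), Gamma^t_tt = (E G_t - 2F F_t + F G_s)/(2D); substitute and cancel common factors


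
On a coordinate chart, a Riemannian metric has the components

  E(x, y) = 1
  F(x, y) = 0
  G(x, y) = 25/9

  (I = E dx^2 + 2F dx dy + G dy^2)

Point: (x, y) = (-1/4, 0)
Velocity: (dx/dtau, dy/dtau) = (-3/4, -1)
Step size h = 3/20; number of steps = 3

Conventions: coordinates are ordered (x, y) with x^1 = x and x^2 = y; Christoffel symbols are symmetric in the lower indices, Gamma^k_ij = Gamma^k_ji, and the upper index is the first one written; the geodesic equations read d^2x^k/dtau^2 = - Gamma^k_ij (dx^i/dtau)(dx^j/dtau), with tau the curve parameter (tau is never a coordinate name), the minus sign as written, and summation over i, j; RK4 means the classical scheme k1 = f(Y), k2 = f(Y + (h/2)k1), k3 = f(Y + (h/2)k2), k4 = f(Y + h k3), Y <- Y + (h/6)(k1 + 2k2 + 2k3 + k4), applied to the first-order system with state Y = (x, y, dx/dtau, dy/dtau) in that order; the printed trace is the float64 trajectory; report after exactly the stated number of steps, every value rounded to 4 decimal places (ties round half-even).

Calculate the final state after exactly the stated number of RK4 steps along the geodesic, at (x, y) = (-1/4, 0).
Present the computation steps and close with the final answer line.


f(Y) = (dx/dtau, dy/dtau, -Gamma^x_ij Y'^i Y'^j, -Gamma^y_ij Y'^i Y'^j) with the Gammas evaluated at the stage position; h = 0.150000; intermediate values shown to 6 dp
step 0: x = -0.2500, y = 0.0000, dx/dtau = -0.7500, dy/dtau = -1.0000
step 1:
  k1: at (x, y) = (-0.250000, 0.000000), (dx/dtau, dy/dtau) = (-0.750000, -1.000000); Gamma_xxx = 0.000000, Gamma_xxy = 0.000000, Gamma_xyy = 0.000000, Gamma_yxx = 0.000000, Gamma_yxy = 0.000000, Gamma_yyy = 0.000000; k1 = (-0.750000, -1.000000, 0.000000, 0.000000)
  k2: at (x, y) = (-0.306250, -0.075000), (dx/dtau, dy/dtau) = (-0.750000, -1.000000); Gamma_xxx = 0.000000, Gamma_xxy = 0.000000, Gamma_xyy = 0.000000, Gamma_yxx = 0.000000, Gamma_yxy = 0.000000, Gamma_yyy = 0.000000; k2 = (-0.750000, -1.000000, 0.000000, 0.000000)
  k3: at (x, y) = (-0.306250, -0.075000), (dx/dtau, dy/dtau) = (-0.750000, -1.000000); Gamma_xxx = 0.000000, Gamma_xxy = 0.000000, Gamma_xyy = 0.000000, Gamma_yxx = 0.000000, Gamma_yxy = 0.000000, Gamma_yyy = 0.000000; k3 = (-0.750000, -1.000000, 0.000000, 0.000000)
  k4: at (x, y) = (-0.362500, -0.150000), (dx/dtau, dy/dtau) = (-0.750000, -1.000000); Gamma_xxx = 0.000000, Gamma_xxy = 0.000000, Gamma_xyy = 0.000000, Gamma_yxx = 0.000000, Gamma_yxy = 0.000000, Gamma_yyy = 0.000000; k4 = (-0.750000, -1.000000, 0.000000, 0.000000)
  Y <- Y + (h/6)(k1 + 2k2 + 2k3 + k4): x = -0.3625, y = -0.1500, dx/dtau = -0.7500, dy/dtau = -1.0000
step 2:
  k1: at (x, y) = (-0.362500, -0.150000), (dx/dtau, dy/dtau) = (-0.750000, -1.000000); Gamma_xxx = 0.000000, Gamma_xxy = 0.000000, Gamma_xyy = 0.000000, Gamma_yxx = 0.000000, Gamma_yxy = 0.000000, Gamma_yyy = 0.000000; k1 = (-0.750000, -1.000000, 0.000000, 0.000000)
  k2: at (x, y) = (-0.418750, -0.225000), (dx/dtau, dy/dtau) = (-0.750000, -1.000000); Gamma_xxx = 0.000000, Gamma_xxy = 0.000000, Gamma_xyy = 0.000000, Gamma_yxx = 0.000000, Gamma_yxy = 0.000000, Gamma_yyy = 0.000000; k2 = (-0.750000, -1.000000, 0.000000, 0.000000)
  k3: at (x, y) = (-0.418750, -0.225000), (dx/dtau, dy/dtau) = (-0.750000, -1.000000); Gamma_xxx = 0.000000, Gamma_xxy = 0.000000, Gamma_xyy = 0.000000, Gamma_yxx = 0.000000, Gamma_yxy = 0.000000, Gamma_yyy = 0.000000; k3 = (-0.750000, -1.000000, 0.000000, 0.000000)
  k4: at (x, y) = (-0.475000, -0.300000), (dx/dtau, dy/dtau) = (-0.750000, -1.000000); Gamma_xxx = 0.000000, Gamma_xxy = 0.000000, Gamma_xyy = 0.000000, Gamma_yxx = 0.000000, Gamma_yxy = 0.000000, Gamma_yyy = 0.000000; k4 = (-0.750000, -1.000000, 0.000000, 0.000000)
  Y <- Y + (h/6)(k1 + 2k2 + 2k3 + k4): x = -0.4750, y = -0.3000, dx/dtau = -0.7500, dy/dtau = -1.0000
step 3:
  k1: at (x, y) = (-0.475000, -0.300000), (dx/dtau, dy/dtau) = (-0.750000, -1.000000); Gamma_xxx = 0.000000, Gamma_xxy = 0.000000, Gamma_xyy = 0.000000, Gamma_yxx = 0.000000, Gamma_yxy = 0.000000, Gamma_yyy = 0.000000; k1 = (-0.750000, -1.000000, 0.000000, 0.000000)
  k2: at (x, y) = (-0.531250, -0.375000), (dx/dtau, dy/dtau) = (-0.750000, -1.000000); Gamma_xxx = 0.000000, Gamma_xxy = 0.000000, Gamma_xyy = 0.000000, Gamma_yxx = 0.000000, Gamma_yxy = 0.000000, Gamma_yyy = 0.000000; k2 = (-0.750000, -1.000000, 0.000000, 0.000000)
  k3: at (x, y) = (-0.531250, -0.375000), (dx/dtau, dy/dtau) = (-0.750000, -1.000000); Gamma_xxx = 0.000000, Gamma_xxy = 0.000000, Gamma_xyy = 0.000000, Gamma_yxx = 0.000000, Gamma_yxy = 0.000000, Gamma_yyy = 0.000000; k3 = (-0.750000, -1.000000, 0.000000, 0.000000)
  k4: at (x, y) = (-0.587500, -0.450000), (dx/dtau, dy/dtau) = (-0.750000, -1.000000); Gamma_xxx = 0.000000, Gamma_xxy = 0.000000, Gamma_xyy = 0.000000, Gamma_yxx = 0.000000, Gamma_yxy = 0.000000, Gamma_yyy = 0.000000; k4 = (-0.750000, -1.000000, 0.000000, 0.000000)
  Y <- Y + (h/6)(k1 + 2k2 + 2k3 + k4): x = -0.5875, y = -0.4500, dx/dtau = -0.7500, dy/dtau = -1.0000

Answer: x = -0.5875, y = -0.4500, dx/dtau = -0.7500, dy/dtau = -1.0000


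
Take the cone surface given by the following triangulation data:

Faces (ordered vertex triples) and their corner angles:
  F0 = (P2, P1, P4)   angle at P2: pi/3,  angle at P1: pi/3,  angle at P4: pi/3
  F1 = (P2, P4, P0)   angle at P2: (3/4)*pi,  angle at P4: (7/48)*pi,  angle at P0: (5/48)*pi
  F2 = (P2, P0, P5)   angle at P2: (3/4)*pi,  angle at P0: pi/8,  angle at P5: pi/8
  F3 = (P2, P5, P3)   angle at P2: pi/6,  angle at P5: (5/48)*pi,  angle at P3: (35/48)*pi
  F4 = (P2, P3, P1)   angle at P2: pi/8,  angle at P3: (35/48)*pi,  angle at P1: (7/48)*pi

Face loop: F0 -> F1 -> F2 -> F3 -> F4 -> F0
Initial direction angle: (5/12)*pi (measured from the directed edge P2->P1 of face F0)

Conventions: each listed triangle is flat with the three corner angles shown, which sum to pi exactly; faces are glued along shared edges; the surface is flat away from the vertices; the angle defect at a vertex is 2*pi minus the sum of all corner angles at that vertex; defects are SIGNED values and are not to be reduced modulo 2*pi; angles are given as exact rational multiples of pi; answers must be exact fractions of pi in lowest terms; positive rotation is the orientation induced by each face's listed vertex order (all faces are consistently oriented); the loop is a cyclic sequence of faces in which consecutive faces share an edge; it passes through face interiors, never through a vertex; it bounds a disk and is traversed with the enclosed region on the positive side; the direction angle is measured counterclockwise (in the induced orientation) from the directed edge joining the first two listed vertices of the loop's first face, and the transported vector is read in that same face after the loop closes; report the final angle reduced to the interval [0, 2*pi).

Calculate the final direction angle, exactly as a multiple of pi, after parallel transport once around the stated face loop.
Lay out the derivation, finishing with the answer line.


enclosed vertex P2: corner angles sum to (17/8)*pi, defect = 2*pi - (17/8)*pi = -pi/8
holonomy = initial angle + sum of enclosed defects (mod 2*pi), positive in the induced orientation
final angle = (5/12)*pi - pi/8 = (7/24)*pi (mod 2*pi)

Answer: final direction angle = (7/24)*pi


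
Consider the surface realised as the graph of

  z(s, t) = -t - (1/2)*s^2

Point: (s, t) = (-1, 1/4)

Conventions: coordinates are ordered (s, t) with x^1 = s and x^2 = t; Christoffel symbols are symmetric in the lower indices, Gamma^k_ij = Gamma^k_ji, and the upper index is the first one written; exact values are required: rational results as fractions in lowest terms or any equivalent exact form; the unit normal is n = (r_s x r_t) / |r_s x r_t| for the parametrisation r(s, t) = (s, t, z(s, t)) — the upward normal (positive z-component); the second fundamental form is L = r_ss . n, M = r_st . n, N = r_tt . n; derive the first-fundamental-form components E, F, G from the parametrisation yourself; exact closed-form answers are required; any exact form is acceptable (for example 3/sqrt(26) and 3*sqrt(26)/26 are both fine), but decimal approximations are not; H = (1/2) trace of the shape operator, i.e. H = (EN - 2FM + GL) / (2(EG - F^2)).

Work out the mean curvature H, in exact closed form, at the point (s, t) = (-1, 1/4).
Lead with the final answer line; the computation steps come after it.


Answer: H = -sqrt(3)/9

z_s = 1, z_t = -1, z_ss = -1, z_st = 0, z_tt = 0
E = 2, F = -1, G = 2; answer radicand W^2 = 3
unnormalised second-form numerators: l = -1, m = 0, n = 0; L = l/sqrt(3), and similarly M = m/sqrt(W^2), N = n/sqrt(W^2)
H = (E*n - 2*F*m + G*l) / (2*(EG - F^2)*sqrt(W^2)); E*n - 2*F*m + G*l = -2, EG - F^2 = 3, so H = (-1/3)/sqrt(3)


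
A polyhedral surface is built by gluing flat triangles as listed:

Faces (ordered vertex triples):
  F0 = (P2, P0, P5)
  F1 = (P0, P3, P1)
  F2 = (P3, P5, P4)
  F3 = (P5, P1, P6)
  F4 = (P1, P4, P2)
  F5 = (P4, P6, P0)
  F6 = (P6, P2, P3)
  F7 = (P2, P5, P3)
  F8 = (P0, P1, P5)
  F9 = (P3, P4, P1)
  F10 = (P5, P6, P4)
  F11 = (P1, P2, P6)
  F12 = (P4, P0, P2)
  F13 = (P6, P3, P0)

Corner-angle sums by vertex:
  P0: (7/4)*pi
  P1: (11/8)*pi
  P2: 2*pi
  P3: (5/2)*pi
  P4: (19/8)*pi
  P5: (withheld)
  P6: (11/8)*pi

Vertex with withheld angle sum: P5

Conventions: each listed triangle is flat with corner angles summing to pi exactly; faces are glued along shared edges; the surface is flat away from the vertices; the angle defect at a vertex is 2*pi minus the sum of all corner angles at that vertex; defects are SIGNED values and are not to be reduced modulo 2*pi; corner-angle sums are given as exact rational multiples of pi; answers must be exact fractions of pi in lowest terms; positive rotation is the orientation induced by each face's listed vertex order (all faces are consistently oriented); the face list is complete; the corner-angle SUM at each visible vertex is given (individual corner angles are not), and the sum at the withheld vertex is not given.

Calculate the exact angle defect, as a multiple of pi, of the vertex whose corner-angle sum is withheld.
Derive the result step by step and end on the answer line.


V = 7, E = 21, F = 14; chi = V - E + F = 0
Gauss-Bonnet: total defect = 2*pi*chi = 0; visible defects sum to (5/8)*pi

Answer: defect(P5) = (-5/8)*pi


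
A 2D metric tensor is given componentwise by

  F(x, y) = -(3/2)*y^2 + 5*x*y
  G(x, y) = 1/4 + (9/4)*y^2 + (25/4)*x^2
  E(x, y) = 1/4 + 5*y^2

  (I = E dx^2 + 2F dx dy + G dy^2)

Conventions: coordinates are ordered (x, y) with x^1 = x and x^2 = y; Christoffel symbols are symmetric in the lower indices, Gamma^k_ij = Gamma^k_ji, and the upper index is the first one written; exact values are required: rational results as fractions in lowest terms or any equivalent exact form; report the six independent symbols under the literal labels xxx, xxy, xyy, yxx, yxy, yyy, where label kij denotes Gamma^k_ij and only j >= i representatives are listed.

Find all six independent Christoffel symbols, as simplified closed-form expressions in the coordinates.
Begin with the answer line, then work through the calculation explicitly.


Answer: Gamma_xxx = 0, Gamma_xxy = (150*x*y^2 + 180*y^3 + 20*y)/(100*x^2*y^2 + 25*x^2 + 240*x*y^3 + 144*y^4 + 29*y^2 + 1), Gamma_xyy = (-125*x^3 - 300*x^2*y - 225*x*y^2 - 5*x - 54*y^3 - 12*y)/(100*x^2*y^2 + 25*x^2 + 240*x*y^3 + 144*y^4 + 29*y^2 + 1), Gamma_yxx = 0, Gamma_yxy = (100*x*y^2 + 25*x + 120*y^3)/(100*x^2*y^2 + 25*x^2 + 240*x*y^3 + 144*y^4 + 29*y^2 + 1), Gamma_yyy = (100*x^2*y + 210*x*y^2 + 108*y^3 + 9*y)/(100*x^2*y^2 + 25*x^2 + 240*x*y^3 + 144*y^4 + 29*y^2 + 1)

E = 1/4 + 5*y^2; F = -(3/2)*y^2 + 5*x*y; G = 1/4 + (9/4)*y^2 + (25/4)*x^2
Gamma^k_ij = (1/2) g^{kl} (d_i g_jl + d_j g_il - d_l g_ij), with g^inv = (1/(EG-F^2)) [[G, -F], [-F, E]]
first partials: E_x = 0, E_y = 10*y, F_x = 5*y, F_y = -3*y + 5*x, G_x = (25/2)*x, G_y = (9/2)*y
D = EG - F^2 = 1/16 + (29/16)*y^2 + (25/16)*x^2 + 9*y^4 + 15*x*y^3 + (25/4)*x^2*y^2
expanded: Gamma^x_xx = (G E_x - 2F F_x + F E_y)/(2D), Gamma^x_xy = (G E_y - F G_x)/(2D), Gamma^x_yy = (2G F_y - G G_x - F G_y)/(2D), Gamma^y_xx = (2E F_x - E E_y - F E_x)/(2D), Gamma^y_xy = (E G_x - F E_y)/(2D), Gamma^y_yy = (E G_y - 2F F_y + F G_x)/(2D); substitute and cancel common factors


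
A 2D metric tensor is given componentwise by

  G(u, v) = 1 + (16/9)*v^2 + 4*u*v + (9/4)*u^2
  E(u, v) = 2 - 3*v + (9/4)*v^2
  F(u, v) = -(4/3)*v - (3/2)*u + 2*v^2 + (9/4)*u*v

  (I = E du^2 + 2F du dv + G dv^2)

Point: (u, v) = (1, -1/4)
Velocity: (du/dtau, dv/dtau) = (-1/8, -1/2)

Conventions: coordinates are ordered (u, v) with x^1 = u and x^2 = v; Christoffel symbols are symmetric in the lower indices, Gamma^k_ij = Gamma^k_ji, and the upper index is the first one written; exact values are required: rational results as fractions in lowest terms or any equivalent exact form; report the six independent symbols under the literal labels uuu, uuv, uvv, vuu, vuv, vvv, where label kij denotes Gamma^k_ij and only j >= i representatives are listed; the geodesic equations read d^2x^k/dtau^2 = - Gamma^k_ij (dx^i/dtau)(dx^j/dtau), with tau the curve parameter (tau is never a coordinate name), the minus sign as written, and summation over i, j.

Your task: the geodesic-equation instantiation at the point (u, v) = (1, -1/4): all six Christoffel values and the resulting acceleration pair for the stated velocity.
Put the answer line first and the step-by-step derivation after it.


Answer: Gamma_uuu = 0, Gamma_uuv = -1188/2449, Gamma_uvv = -1056/2449, Gamma_vuu = 0, Gamma_vuv = 1008/2449, Gamma_vvv = 896/2449; accelerations (d^2u/dtau^2, d^2v/dtau^2) = (825/4898, -350/2449)

E = 185/64, F = -77/48, G = 85/36 at the point
E_u = 0, E_v = -33/8, F_u = -33/16, F_v = -1/12, G_u = 7/2, G_v = 28/9
EG - F^2 = 2449/576;  g^inv = (576/2449) * [[85/36, 77/48], [77/48, 185/64]]
first-kind symbols [ij,l] = (1/2)(d_i g_jl + d_j g_il - d_l g_ij): [uu,u] = E_u/2 = 0, [uu,v] = F_u - E_v/2 = 0, [uv,u] = E_v/2 = -33/16, [uv,v] = G_u/2 = 7/4, [vv,u] = F_v - G_u/2 = -11/6, [vv,v] = G_v/2 = 14/9
Gamma^u_ij = (G*[ij,u] - F*[ij,v])/(EG - F^2), Gamma^v_ij = (E*[ij,v] - F*[ij,u])/(EG - F^2)
Gamma_uuu = 0, Gamma_uuv = -1188/2449, Gamma_uvv = -1056/2449, Gamma_vuu = 0, Gamma_vuv = 1008/2449, Gamma_vvv = 896/2449
d^2u/dtau^2 = -(Gamma_uuu*(-1/8)^2 + 2*Gamma_uuv*(-1/8)*(-1/2) + Gamma_uvv*(-1/2)^2) = 825/4898
d^2v/dtau^2 = -(Gamma_vuu*(-1/8)^2 + 2*Gamma_vuv*(-1/8)*(-1/2) + Gamma_vvv*(-1/2)^2) = -350/2449
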